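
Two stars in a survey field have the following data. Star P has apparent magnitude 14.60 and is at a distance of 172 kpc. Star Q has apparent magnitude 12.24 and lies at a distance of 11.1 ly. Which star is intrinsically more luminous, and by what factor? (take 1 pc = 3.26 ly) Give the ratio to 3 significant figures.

Star P: d = 172 kpc = 172000 pc
Star P: M = m − 5 log₁₀ d + 5 = 14.60 − 5·5.2355 + 5 = -6.578
Star Q: d = 11.1 ly / 3.26 = 3.405 pc
Star Q: M = m − 5 log₁₀ d + 5 = 12.24 − 5·0.5321 + 5 = 14.579
ΔM = M_P − M_Q = -6.578 − (14.579) = -21.157; smaller M is more luminous → Star P.
L ratio = 10^(0.4 |ΔM|) = 10^8.463 = 2.903×10^8

Star P is more luminous, by a factor of 2.90×10^8.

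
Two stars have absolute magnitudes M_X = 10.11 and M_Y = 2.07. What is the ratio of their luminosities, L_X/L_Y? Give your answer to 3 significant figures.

L_X/L_Y ≈ 6.08×10^-4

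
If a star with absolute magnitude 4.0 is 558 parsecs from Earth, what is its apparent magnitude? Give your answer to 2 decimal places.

m ≈ 12.73

m = M + 5 log₁₀ d − 5 = 4.0 + 5·2.7466 − 5 = 12.733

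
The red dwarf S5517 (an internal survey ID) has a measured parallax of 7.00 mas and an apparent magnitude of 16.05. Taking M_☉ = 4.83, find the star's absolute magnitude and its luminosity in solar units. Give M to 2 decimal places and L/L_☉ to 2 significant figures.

M ≈ 10.28; L/L_☉ ≈ 6.6×10^-3

d = 1/p = 1000/7.00 mas = 142.9 pc
M = m − 5 log₁₀ d + 5 = 16.05 − 5·2.1549 + 5 = 10.275
M − M_☉ = 10.275 − 4.83 = 5.445
L/L_☉ = 10^(−0.4 × 5.445) = 6.634×10^-3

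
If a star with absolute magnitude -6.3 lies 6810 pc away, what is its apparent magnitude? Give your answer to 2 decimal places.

m ≈ 7.87

m = M + 5 log₁₀ d − 5 = -6.3 + 5·3.8331 − 5 = 7.866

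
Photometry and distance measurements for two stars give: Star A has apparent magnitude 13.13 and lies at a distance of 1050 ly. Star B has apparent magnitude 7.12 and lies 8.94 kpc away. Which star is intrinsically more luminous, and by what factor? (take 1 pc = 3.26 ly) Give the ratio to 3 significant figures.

Star A: d = 1050 ly / 3.26 = 322.1 pc
Star A: M = m − 5 log₁₀ d + 5 = 13.13 − 5·2.5080 + 5 = 5.590
Star B: d = 8.94 kpc = 8940 pc
Star B: M = m − 5 log₁₀ d + 5 = 7.12 − 5·3.9513 + 5 = -7.637
ΔM = M_A − M_B = 5.590 − (-7.637) = 13.227; smaller M is more luminous → Star B.
L ratio = 10^(0.4 |ΔM|) = 10^5.291 = 195300

Star B is more luminous, by a factor of 195000.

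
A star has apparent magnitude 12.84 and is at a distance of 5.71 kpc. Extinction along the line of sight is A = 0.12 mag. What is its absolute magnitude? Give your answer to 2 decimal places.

d = 5.71 kpc = 5710 pc
5 log₁₀(d/10 pc) = 5 log₁₀(5710) − 5 = 13.783
M = m − 5 log₁₀(d/10) − A = 12.84 − 13.783 − 0.12 = -1.063

M ≈ -1.06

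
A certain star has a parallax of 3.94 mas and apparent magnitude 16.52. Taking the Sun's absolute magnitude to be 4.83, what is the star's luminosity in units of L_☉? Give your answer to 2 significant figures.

L/L_☉ ≈ 0.014

d = 1/p = 1000/3.94 mas = 253.8 pc
M = m − 5 log₁₀ d + 5 = 16.52 − 5·2.4045 + 5 = 9.497
M − M_☉ = 9.497 − 4.83 = 4.667
L/L_☉ = 10^(−0.4 × 4.667) = 0.01358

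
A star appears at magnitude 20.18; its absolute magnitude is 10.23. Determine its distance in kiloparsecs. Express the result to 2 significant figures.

Distance modulus: m − M = 20.18 − (10.23) = 9.950
m − M = 5 log₁₀ d − 5
log₁₀ d = (m − M)/5 + 1 = 2.9900
d = 10^2.9900 = 977.2 pc
= 0.9772 kpc

d ≈ 0.98 kpc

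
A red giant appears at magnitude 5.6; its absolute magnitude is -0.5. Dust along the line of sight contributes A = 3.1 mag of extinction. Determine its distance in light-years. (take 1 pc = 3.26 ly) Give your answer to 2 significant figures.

d ≈ 130 ly

m − M = 5 log₁₀(d/10 pc) + A  ⇒  5.6 − (-0.5) − 3.1 = 5 log₁₀(d/10)
3.000 = 5 log₁₀(d/10)
log₁₀ d = (m − M − A)/5 + 1 = 1.6000
d = 10^1.6000 = 39.81 pc
= 129.8 ly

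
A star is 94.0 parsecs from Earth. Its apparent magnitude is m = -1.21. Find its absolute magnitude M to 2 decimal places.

M ≈ -6.08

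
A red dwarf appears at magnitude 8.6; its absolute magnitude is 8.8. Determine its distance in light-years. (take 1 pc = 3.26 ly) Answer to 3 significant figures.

μ = m − M = -0.200
m − M = 5 log₁₀ d − 5
log₁₀ d = (m − M)/5 + 1 = 0.9600
d = 10^0.9600 = 9.120 pc
= 29.73 ly

d ≈ 29.7 ly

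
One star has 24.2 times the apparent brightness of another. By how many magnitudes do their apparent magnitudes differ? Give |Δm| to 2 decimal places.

Pogson: Δm = −2.5 log₁₀(ratio) = −2.5 log₁₀(24.2) = −2.5 × 1.3838 = -3.460

|Δm| ≈ 3.46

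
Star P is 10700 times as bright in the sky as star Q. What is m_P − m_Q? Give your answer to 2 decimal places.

m_P − m_Q ≈ -10.07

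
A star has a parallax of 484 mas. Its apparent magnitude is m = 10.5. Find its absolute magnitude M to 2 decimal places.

M ≈ 13.92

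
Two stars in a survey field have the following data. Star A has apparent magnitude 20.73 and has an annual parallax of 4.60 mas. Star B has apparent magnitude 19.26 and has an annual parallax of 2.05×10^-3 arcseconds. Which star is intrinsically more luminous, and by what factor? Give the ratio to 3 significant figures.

Star A: p = 4.60 mas = 4.60×10^-3″ → d = 1/p = 217.4 pc
Star A: M = m − 5 log₁₀ d + 5 = 20.73 − 5·2.3372 + 5 = 14.044
Star B: d = 1/p = 1/2.05×10^-3″ = 487.8 pc
Star B: M = m − 5 log₁₀ d + 5 = 19.26 − 5·2.6882 + 5 = 10.819
ΔM = M_A − M_B = 14.044 − (10.819) = 3.225; smaller M is more luminous → Star B.
L ratio = 10^(0.4 |ΔM|) = 10^1.290 = 19.50

Star B is more luminous, by a factor of 19.5.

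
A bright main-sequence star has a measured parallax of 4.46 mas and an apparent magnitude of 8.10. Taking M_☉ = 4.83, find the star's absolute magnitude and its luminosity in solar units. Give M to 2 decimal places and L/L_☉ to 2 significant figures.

M ≈ 1.35; L/L_☉ ≈ 25

d = 1/p = 1000/4.46 mas = 224.2 pc
M = m − 5 log₁₀ d + 5 = 8.10 − 5·2.3507 + 5 = 1.347
M − M_☉ = 1.347 − 4.83 = -3.483
L/L_☉ = 10^(−0.4 × -3.483) = 24.74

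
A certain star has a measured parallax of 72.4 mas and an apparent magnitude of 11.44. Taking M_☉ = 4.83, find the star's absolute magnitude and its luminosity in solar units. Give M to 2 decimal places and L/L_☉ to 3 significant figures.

M ≈ 10.74; L/L_☉ ≈ 4.33×10^-3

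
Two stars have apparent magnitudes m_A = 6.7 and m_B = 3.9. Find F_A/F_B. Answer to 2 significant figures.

F_A/F_B ≈ 0.076

Magnitude difference = 2.8
Flux ratio = 10^(−0.4 Δm) = 10^(−0.4 × 2.8) = 10^-1.120 = 0.07586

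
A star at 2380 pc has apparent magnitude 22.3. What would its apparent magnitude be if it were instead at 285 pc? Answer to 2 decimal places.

m ≈ 17.69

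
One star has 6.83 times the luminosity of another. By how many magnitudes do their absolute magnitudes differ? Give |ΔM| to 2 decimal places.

Pogson: ΔM = −2.5 log₁₀(ratio) = −2.5 log₁₀(6.83) = −2.5 × 0.8344 = -2.086

|ΔM| ≈ 2.09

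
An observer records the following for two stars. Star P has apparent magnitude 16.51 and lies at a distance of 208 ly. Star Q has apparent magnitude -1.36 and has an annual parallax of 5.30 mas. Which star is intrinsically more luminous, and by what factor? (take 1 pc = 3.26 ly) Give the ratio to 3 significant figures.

Star Q is more luminous, by a factor of 1.23×10^8.

Star P: d = 208 ly / 3.26 = 63.80 pc
Star P: M = m − 5 log₁₀ d + 5 = 16.51 − 5·1.8048 + 5 = 12.486
Star Q: p = 5.30 mas = 5.30×10^-3″ → d = 1/p = 188.7 pc
Star Q: M = m − 5 log₁₀ d + 5 = -1.36 − 5·2.2757 + 5 = -7.739
ΔM = M_P − M_Q = 12.486 − (-7.739) = 20.224; smaller M is more luminous → Star Q.
L ratio = 10^(0.4 |ΔM|) = 10^8.090 = 1.230×10^8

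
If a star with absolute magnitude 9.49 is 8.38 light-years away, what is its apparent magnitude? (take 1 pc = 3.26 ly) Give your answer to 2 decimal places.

d = 8.38 ly / 3.26 = 2.571 pc
m = M + 5 log₁₀ d − 5 = 9.49 + 5·0.4100 − 5 = 6.540

m ≈ 6.54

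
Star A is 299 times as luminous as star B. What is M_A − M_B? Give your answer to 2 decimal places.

Pogson: ΔM = −2.5 log₁₀(ratio) = −2.5 log₁₀(299) = −2.5 × 2.4757 = -6.189
Star A is brighter, so it has the smaller magnitude: the difference is negative.

M_A − M_B ≈ -6.19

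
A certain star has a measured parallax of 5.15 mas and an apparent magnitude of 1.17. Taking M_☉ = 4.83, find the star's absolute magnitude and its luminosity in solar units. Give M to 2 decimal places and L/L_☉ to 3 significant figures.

d = 1/p = 1000/5.15 mas = 194.2 pc
M = m − 5 log₁₀ d + 5 = 1.17 − 5·2.2882 + 5 = -5.271
M − M_☉ = -5.271 − 4.83 = -10.101
L/L_☉ = 10^(−0.4 × -10.101) = 10970

M ≈ -5.27; L/L_☉ ≈ 11000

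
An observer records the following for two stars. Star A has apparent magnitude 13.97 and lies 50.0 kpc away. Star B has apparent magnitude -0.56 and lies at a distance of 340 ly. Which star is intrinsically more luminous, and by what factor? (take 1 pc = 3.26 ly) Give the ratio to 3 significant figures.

Star A: d = 50.0 kpc = 50000 pc
Star A: M = m − 5 log₁₀ d + 5 = 13.97 − 5·4.6990 + 5 = -4.525
Star B: d = 340 ly / 3.26 = 104.3 pc
Star B: M = m − 5 log₁₀ d + 5 = -0.56 − 5·2.0183 + 5 = -5.651
ΔM = M_A − M_B = -4.525 − (-5.651) = 1.126; smaller M is more luminous → Star B.
L ratio = 10^(0.4 |ΔM|) = 10^0.451 = 2.822

Star B is more luminous, by a factor of 2.82.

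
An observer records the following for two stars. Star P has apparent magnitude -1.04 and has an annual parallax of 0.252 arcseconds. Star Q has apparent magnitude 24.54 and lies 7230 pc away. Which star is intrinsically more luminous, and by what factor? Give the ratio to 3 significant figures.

Star P: d = 1/p = 1/0.252″ = 3.968 pc
Star P: M = m − 5 log₁₀ d + 5 = -1.04 − 5·0.5986 + 5 = 0.967
Star Q: M = m − 5 log₁₀ d + 5 = 24.54 − 5·3.8591 + 5 = 10.244
ΔM = M_P − M_Q = 0.967 − (10.244) = -9.277; smaller M is more luminous → Star P.
L ratio = 10^(0.4 |ΔM|) = 10^3.711 = 5140

Star P is more luminous, by a factor of 5140.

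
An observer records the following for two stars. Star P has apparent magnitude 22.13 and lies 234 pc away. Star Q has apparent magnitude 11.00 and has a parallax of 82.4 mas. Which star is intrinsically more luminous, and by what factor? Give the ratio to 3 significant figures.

Star Q is more luminous, by a factor of 76.2.

Star P: M = m − 5 log₁₀ d + 5 = 22.13 − 5·2.3692 + 5 = 15.284
Star Q: p = 82.4 mas = 0.0824″ → d = 1/p = 12.14 pc
Star Q: M = m − 5 log₁₀ d + 5 = 11.00 − 5·1.0841 + 5 = 10.580
ΔM = M_P − M_Q = 15.284 − (10.580) = 4.704; smaller M is more luminous → Star Q.
L ratio = 10^(0.4 |ΔM|) = 10^1.882 = 76.16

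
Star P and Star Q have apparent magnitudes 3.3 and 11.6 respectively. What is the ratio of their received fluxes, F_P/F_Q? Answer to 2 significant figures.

Magnitude difference = -8.3
Flux ratio = 10^(−0.4 Δm) = 10^(−0.4 × -8.3) = 10^3.320 = 2089

F_P/F_Q ≈ 2100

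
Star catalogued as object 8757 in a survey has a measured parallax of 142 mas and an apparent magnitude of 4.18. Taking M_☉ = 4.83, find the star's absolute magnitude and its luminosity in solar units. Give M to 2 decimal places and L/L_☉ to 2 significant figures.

M ≈ 4.94; L/L_☉ ≈ 0.90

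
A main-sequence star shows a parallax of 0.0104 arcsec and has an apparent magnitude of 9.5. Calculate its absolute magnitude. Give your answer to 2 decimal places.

M ≈ 4.59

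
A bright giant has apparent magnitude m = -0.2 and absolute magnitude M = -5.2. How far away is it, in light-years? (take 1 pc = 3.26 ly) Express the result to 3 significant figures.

μ = m − M = 5.000
m − M = 5 log₁₀ d − 5
log₁₀ d = (m − M)/5 + 1 = 2.0000
d = 10^2.0000 = 100.0 pc
= 326.0 ly

d ≈ 326 ly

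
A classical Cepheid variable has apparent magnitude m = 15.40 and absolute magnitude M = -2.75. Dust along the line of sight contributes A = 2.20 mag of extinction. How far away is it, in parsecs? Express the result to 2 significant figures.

d ≈ 15000 pc

m − M = 5 log₁₀(d/10 pc) + A  ⇒  15.40 − (-2.75) − 2.20 = 5 log₁₀(d/10)
15.950 = 5 log₁₀(d/10)
log₁₀ d = (m − M − A)/5 + 1 = 4.1900
d = 10^4.1900 = 15490 pc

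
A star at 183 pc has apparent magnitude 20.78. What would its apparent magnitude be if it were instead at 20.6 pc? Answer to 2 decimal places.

m ≈ 16.04

Flux ∝ 1/d², so Δm = 5 log₁₀(d₂/d₁) = 5 log₁₀(20.6/183) = -4.743
m₂ = m₁ + Δm = 20.78 + (-4.743) = 16.037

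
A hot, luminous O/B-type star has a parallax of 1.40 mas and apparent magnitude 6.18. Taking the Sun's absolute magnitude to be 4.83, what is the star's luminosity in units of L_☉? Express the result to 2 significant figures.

L/L_☉ ≈ 1500

d = 1/p = 1000/1.40 mas = 714.3 pc
M = m − 5 log₁₀ d + 5 = 6.18 − 5·2.8539 + 5 = -3.089
M − M_☉ = -3.089 − 4.83 = -7.919
L/L_☉ = 10^(−0.4 × -7.919) = 1471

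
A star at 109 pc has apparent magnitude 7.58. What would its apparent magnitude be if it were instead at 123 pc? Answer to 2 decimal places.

Flux ∝ 1/d², so Δm = 5 log₁₀(d₂/d₁) = 5 log₁₀(123/109) = 0.262
m₂ = m₁ + Δm = 7.58 + (0.262) = 7.842

m ≈ 7.84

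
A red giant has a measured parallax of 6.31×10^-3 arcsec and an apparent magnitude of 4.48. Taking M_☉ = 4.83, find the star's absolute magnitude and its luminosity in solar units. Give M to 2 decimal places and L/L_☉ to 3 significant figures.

M ≈ -1.52; L/L_☉ ≈ 347

d = 1/p = 1/6.31×10^-3″ = 158.5 pc
M = m − 5 log₁₀ d + 5 = 4.48 − 5·2.2000 + 5 = -1.520
M − M_☉ = -1.520 − 4.83 = -6.350
L/L_☉ = 10^(−0.4 × -6.350) = 346.7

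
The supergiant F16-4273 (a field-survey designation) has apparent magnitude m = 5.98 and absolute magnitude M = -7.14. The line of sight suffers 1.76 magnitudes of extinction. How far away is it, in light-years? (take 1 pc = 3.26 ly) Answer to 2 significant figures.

d ≈ 6100 ly

m − M = 5 log₁₀(d/10 pc) + A  ⇒  5.98 − (-7.14) − 1.76 = 5 log₁₀(d/10)
11.360 = 5 log₁₀(d/10)
log₁₀ d = (m − M − A)/5 + 1 = 3.2720
d = 10^3.2720 = 1871 pc
= 6098 ly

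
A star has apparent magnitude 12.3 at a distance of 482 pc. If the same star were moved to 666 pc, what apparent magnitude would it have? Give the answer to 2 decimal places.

m ≈ 13.00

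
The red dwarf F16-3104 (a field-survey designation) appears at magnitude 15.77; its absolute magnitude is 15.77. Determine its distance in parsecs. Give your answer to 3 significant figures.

d ≈ 10.0 pc

μ = m − M = 0.000
m − M = 5 log₁₀ d − 5
log₁₀ d = (m − M)/5 + 1 = 1.0000
d = 10^1.0000 = 10.00 pc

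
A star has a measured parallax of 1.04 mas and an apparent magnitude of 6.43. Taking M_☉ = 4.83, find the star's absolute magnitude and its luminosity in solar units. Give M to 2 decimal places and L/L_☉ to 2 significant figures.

M ≈ -3.48; L/L_☉ ≈ 2100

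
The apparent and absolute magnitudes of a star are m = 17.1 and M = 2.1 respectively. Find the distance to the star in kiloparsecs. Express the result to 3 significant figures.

d ≈ 10.0 kpc

μ = m − M = 15.000
m − M = 5 log₁₀ d − 5
log₁₀ d = (m − M)/5 + 1 = 4.0000
d = 10^4.0000 = 10000 pc
= 10.00 kpc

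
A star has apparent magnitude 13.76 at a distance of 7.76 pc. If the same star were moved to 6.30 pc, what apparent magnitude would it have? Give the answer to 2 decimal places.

m ≈ 13.31

Flux ∝ 1/d², so Δm = 5 log₁₀(d₂/d₁) = 5 log₁₀(6.30/7.76) = -0.453
m₂ = m₁ + Δm = 13.76 + (-0.453) = 13.307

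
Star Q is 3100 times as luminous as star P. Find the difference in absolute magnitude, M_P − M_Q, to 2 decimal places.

Pogson: ΔM = −2.5 log₁₀(ratio) = −2.5 log₁₀(3100) = −2.5 × 3.4914 = -8.728
Star Q is brighter so has the smaller magnitude: M_P − M_Q is positive.

M_P − M_Q ≈ 8.73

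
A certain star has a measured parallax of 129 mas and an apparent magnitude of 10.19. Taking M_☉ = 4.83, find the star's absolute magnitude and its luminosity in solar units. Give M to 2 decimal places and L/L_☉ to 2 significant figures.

M ≈ 10.74; L/L_☉ ≈ 4.3×10^-3

d = 1/p = 1000/129 mas = 7.752 pc
M = m − 5 log₁₀ d + 5 = 10.19 − 5·0.8894 + 5 = 10.743
M − M_☉ = 10.743 − 4.83 = 5.913
L/L_☉ = 10^(−0.4 × 5.913) = 4.313×10^-3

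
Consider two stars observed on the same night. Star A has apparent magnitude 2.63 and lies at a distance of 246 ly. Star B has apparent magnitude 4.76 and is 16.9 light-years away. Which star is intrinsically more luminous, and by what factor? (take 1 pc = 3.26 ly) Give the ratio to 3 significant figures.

Star A is more luminous, by a factor of 1510.

Star A: d = 246 ly / 3.26 = 75.46 pc
Star A: M = m − 5 log₁₀ d + 5 = 2.63 − 5·1.8777 + 5 = -1.759
Star B: d = 16.9 ly / 3.26 = 5.184 pc
Star B: M = m − 5 log₁₀ d + 5 = 4.76 − 5·0.7147 + 5 = 6.187
ΔM = M_A − M_B = -1.759 − (6.187) = -7.945; smaller M is more luminous → Star A.
L ratio = 10^(0.4 |ΔM|) = 10^3.178 = 1507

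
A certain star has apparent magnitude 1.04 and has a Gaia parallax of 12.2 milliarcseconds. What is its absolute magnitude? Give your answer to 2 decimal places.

M ≈ -3.53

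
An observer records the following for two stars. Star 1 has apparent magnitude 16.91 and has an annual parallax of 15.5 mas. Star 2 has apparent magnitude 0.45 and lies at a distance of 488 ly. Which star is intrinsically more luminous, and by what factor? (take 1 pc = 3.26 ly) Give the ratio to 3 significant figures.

Star 1: p = 15.5 mas = 0.0155″ → d = 1/p = 64.52 pc
Star 1: M = m − 5 log₁₀ d + 5 = 16.91 − 5·1.8097 + 5 = 12.862
Star 2: d = 488 ly / 3.26 = 149.7 pc
Star 2: M = m − 5 log₁₀ d + 5 = 0.45 − 5·2.1752 + 5 = -5.426
ΔM = M_1 − M_2 = 12.862 − (-5.426) = 18.288; smaller M is more luminous → Star 2.
L ratio = 10^(0.4 |ΔM|) = 10^7.315 = 2.066×10^7

Star 2 is more luminous, by a factor of 2.07×10^7.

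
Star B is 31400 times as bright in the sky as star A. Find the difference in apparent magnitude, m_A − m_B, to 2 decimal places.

Pogson: Δm = −2.5 log₁₀(ratio) = −2.5 log₁₀(31400) = −2.5 × 4.4969 = -11.242
Star B is brighter so has the smaller magnitude: m_A − m_B is positive.

m_A − m_B ≈ 11.24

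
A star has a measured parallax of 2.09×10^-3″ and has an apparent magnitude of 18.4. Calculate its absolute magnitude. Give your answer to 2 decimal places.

d = 1/p = 1/2.09×10^-3″ = 478.5 pc
5 log₁₀(d/10 pc) = 5 log₁₀(478.5) − 5 = 8.399
M = m − 5 log₁₀(d/10) = 18.4 − 8.399 = 10.001

M ≈ 10.00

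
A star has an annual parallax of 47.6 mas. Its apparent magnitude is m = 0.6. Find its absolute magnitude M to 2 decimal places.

p = 47.6 mas = 0.0476″ → d = 1/p = 21.01 pc
5 log₁₀(d/10 pc) = 5 log₁₀(21.01) − 5 = 1.612
M = m − 5 log₁₀(d/10) = 0.6 − 1.612 = -1.012

M ≈ -1.01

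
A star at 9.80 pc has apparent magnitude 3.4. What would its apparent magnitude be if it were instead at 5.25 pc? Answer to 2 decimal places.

m ≈ 2.04

Flux ∝ 1/d², so Δm = 5 log₁₀(d₂/d₁) = 5 log₁₀(5.25/9.80) = -1.355
m₂ = m₁ + Δm = 3.4 + (-1.355) = 2.045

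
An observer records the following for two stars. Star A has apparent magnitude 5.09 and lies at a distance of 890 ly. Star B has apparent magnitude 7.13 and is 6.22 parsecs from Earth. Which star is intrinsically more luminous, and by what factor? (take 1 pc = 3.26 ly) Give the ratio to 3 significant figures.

Star A is more luminous, by a factor of 12600.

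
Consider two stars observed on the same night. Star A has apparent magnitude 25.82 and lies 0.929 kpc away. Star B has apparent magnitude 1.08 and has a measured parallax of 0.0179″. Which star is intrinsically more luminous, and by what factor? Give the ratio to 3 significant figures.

Star B is more luminous, by a factor of 2.85×10^7.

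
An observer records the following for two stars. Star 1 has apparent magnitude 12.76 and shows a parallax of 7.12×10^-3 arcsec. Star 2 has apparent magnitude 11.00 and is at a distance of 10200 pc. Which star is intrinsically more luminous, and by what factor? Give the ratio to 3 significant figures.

Star 2 is more luminous, by a factor of 26700.

Star 1: d = 1/p = 1/7.12×10^-3″ = 140.4 pc
Star 1: M = m − 5 log₁₀ d + 5 = 12.76 − 5·2.1475 + 5 = 7.022
Star 2: M = m − 5 log₁₀ d + 5 = 11.00 − 5·4.0086 + 5 = -4.043
ΔM = M_1 − M_2 = 7.022 − (-4.043) = 11.065; smaller M is more luminous → Star 2.
L ratio = 10^(0.4 |ΔM|) = 10^4.426 = 26680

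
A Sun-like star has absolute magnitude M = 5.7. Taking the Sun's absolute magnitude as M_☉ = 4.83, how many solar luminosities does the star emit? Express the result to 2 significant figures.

M − M_☉ = 5.7 − 4.83 = 0.870
L/L_☉ = 10^(−0.4 (M − M_☉)) = 10^-0.348 = 0.4487

L/L_☉ ≈ 0.45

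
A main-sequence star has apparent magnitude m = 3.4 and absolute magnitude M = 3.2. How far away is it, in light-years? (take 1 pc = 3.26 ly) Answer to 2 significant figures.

d ≈ 36 ly

μ = m − M = 0.200
m − M = 5 log₁₀ d − 5
log₁₀ d = (m − M)/5 + 1 = 1.0400
d = 10^1.0400 = 10.96 pc
= 35.75 ly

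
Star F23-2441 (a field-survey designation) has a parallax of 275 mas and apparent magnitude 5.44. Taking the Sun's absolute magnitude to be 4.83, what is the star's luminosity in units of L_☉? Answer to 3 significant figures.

d = 1/p = 1000/275 mas = 3.636 pc
M = m − 5 log₁₀ d + 5 = 5.44 − 5·0.5607 + 5 = 7.637
M − M_☉ = 7.637 − 4.83 = 2.807
L/L_☉ = 10^(−0.4 × 2.807) = 0.07539

L/L_☉ ≈ 0.0754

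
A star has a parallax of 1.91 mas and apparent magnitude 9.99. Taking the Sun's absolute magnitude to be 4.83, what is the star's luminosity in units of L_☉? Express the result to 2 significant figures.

d = 1/p = 1000/1.91 mas = 523.6 pc
M = m − 5 log₁₀ d + 5 = 9.99 − 5·2.7190 + 5 = 1.395
M − M_☉ = 1.395 − 4.83 = -3.435
L/L_☉ = 10^(−0.4 × -3.435) = 23.66

L/L_☉ ≈ 24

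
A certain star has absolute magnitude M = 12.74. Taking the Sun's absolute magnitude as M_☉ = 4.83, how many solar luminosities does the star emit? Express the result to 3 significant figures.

M − M_☉ = 12.74 − 4.83 = 7.910
L/L_☉ = 10^(−0.4 (M − M_☉)) = 10^-3.164 = 6.855×10^-4

L/L_☉ ≈ 6.85×10^-4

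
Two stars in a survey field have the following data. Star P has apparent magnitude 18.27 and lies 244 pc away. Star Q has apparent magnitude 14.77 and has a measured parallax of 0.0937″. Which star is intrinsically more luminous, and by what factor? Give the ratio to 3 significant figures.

Star P is more luminous, by a factor of 20.8.

Star P: M = m − 5 log₁₀ d + 5 = 18.27 − 5·2.3874 + 5 = 11.333
Star Q: d = 1/p = 1/0.0937″ = 10.67 pc
Star Q: M = m − 5 log₁₀ d + 5 = 14.77 − 5·1.0283 + 5 = 14.629
ΔM = M_P − M_Q = 11.333 − (14.629) = -3.296; smaller M is more luminous → Star P.
L ratio = 10^(0.4 |ΔM|) = 10^1.318 = 20.81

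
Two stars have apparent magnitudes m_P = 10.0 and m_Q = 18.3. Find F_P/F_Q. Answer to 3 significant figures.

Magnitude difference = -8.3
Flux ratio = 10^(−0.4 Δm) = 10^(−0.4 × -8.3) = 10^3.320 = 2089

F_P/F_Q ≈ 2090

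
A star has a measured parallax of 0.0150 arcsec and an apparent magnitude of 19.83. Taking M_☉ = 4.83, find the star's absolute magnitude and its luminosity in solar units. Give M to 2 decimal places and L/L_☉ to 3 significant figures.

d = 1/p = 1/0.0150″ = 66.67 pc
M = m − 5 log₁₀ d + 5 = 19.83 − 5·1.8239 + 5 = 15.710
M − M_☉ = 15.710 − 4.83 = 10.880
L/L_☉ = 10^(−0.4 × 10.880) = 4.444×10^-5

M ≈ 15.71; L/L_☉ ≈ 4.44×10^-5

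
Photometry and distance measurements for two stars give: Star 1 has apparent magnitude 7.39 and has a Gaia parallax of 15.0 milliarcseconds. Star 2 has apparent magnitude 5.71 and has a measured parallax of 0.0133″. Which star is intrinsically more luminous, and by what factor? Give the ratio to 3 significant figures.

Star 1: p = 15.0 mas = 0.0150″ → d = 1/p = 66.67 pc
Star 1: M = m − 5 log₁₀ d + 5 = 7.39 − 5·1.8239 + 5 = 3.270
Star 2: d = 1/p = 1/0.0133″ = 75.19 pc
Star 2: M = m − 5 log₁₀ d + 5 = 5.71 − 5·1.8761 + 5 = 1.329
ΔM = M_1 − M_2 = 3.270 − (1.329) = 1.941; smaller M is more luminous → Star 2.
L ratio = 10^(0.4 |ΔM|) = 10^0.776 = 5.977

Star 2 is more luminous, by a factor of 5.98.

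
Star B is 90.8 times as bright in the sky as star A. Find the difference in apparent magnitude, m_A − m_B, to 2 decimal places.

m_A − m_B ≈ 4.90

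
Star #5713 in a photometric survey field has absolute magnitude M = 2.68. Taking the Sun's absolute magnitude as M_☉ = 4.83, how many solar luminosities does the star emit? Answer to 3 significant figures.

M − M_☉ = 2.68 − 4.83 = -2.150
L/L_☉ = 10^(−0.4 (M − M_☉)) = 10^0.860 = 7.244

L/L_☉ ≈ 7.24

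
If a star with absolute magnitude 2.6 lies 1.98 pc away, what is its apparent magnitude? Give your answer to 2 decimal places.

m = M + 5 log₁₀ d − 5 = 2.6 + 5·0.2967 − 5 = -0.917

m ≈ -0.92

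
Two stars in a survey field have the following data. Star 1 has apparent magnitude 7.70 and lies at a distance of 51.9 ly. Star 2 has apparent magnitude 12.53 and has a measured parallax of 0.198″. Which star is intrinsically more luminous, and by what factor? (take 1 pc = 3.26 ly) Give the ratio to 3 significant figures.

Star 1: d = 51.9 ly / 3.26 = 15.92 pc
Star 1: M = m − 5 log₁₀ d + 5 = 7.70 − 5·1.2019 + 5 = 6.690
Star 2: d = 1/p = 1/0.198″ = 5.051 pc
Star 2: M = m − 5 log₁₀ d + 5 = 12.53 − 5·0.7033 + 5 = 14.013
ΔM = M_1 − M_2 = 6.690 − (14.013) = -7.323; smaller M is more luminous → Star 1.
L ratio = 10^(0.4 |ΔM|) = 10^2.929 = 849.6

Star 1 is more luminous, by a factor of 850.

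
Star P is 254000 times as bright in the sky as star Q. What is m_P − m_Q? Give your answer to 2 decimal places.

m_P − m_Q ≈ -13.51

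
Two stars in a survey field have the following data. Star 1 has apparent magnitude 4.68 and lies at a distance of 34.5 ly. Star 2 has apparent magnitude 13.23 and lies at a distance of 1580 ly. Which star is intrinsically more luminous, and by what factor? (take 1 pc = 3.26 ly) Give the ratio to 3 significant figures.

Star 1 is more luminous, by a factor of 1.25.

Star 1: d = 34.5 ly / 3.26 = 10.58 pc
Star 1: M = m − 5 log₁₀ d + 5 = 4.68 − 5·1.0246 + 5 = 4.557
Star 2: d = 1580 ly / 3.26 = 484.7 pc
Star 2: M = m − 5 log₁₀ d + 5 = 13.23 − 5·2.6854 + 5 = 4.803
ΔM = M_1 − M_2 = 4.557 − (4.803) = -0.246; smaller M is more luminous → Star 1.
L ratio = 10^(0.4 |ΔM|) = 10^0.098 = 1.254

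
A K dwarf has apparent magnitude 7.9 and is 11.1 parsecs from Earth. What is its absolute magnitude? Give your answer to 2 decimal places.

5 log₁₀(d/10 pc) = 5 log₁₀(11.10) − 5 = 0.227
M = m − 5 log₁₀(d/10) = 7.9 − 0.227 = 7.673

M ≈ 7.67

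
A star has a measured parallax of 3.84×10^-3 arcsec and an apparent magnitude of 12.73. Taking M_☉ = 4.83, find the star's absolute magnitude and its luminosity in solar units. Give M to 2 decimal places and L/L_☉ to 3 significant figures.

M ≈ 5.65; L/L_☉ ≈ 0.469

d = 1/p = 1/3.84×10^-3″ = 260.4 pc
M = m − 5 log₁₀ d + 5 = 12.73 − 5·2.4157 + 5 = 5.652
M − M_☉ = 5.652 − 4.83 = 0.822
L/L_☉ = 10^(−0.4 × 0.822) = 0.4692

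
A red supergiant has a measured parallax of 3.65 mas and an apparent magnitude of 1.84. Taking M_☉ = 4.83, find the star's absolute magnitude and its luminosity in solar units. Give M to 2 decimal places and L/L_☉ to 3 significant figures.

d = 1/p = 1000/3.65 mas = 274.0 pc
M = m − 5 log₁₀ d + 5 = 1.84 − 5·2.4377 + 5 = -5.349
M − M_☉ = -5.349 − 4.83 = -10.179
L/L_☉ = 10^(−0.4 × -10.179) = 11790

M ≈ -5.35; L/L_☉ ≈ 11800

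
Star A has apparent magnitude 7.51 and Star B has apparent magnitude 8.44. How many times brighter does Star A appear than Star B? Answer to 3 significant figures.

2.36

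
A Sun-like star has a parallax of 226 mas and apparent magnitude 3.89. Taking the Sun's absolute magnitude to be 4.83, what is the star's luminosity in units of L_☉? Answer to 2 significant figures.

L/L_☉ ≈ 0.47

d = 1/p = 1000/226 mas = 4.425 pc
M = m − 5 log₁₀ d + 5 = 3.89 − 5·0.6459 + 5 = 5.661
M − M_☉ = 5.661 − 4.83 = 0.831
L/L_☉ = 10^(−0.4 × 0.831) = 0.4654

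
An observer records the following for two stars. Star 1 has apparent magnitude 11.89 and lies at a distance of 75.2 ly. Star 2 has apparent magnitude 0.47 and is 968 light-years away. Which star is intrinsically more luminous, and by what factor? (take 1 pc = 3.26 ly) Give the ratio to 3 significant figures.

Star 2 is more luminous, by a factor of 6.13×10^6.

Star 1: d = 75.2 ly / 3.26 = 23.07 pc
Star 1: M = m − 5 log₁₀ d + 5 = 11.89 − 5·1.3630 + 5 = 10.075
Star 2: d = 968 ly / 3.26 = 296.9 pc
Star 2: M = m − 5 log₁₀ d + 5 = 0.47 − 5·2.4727 + 5 = -6.893
ΔM = M_1 − M_2 = 10.075 − (-6.893) = 16.968; smaller M is more luminous → Star 2.
L ratio = 10^(0.4 |ΔM|) = 10^6.787 = 6.128×10^6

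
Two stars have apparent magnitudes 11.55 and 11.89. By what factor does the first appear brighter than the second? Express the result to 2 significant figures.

1.4

Δm = 11.55 − (11.89) = -0.34
Flux ratio = 10^(−0.4 Δm) = 10^(−0.4 × -0.34) = 10^0.136 = 1.368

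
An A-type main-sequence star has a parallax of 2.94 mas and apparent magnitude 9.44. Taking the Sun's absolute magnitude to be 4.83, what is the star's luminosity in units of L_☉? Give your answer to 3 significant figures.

L/L_☉ ≈ 16.6

d = 1/p = 1000/2.94 mas = 340.1 pc
M = m − 5 log₁₀ d + 5 = 9.44 − 5·2.5317 + 5 = 1.782
M − M_☉ = 1.782 − 4.83 = -3.048
L/L_☉ = 10^(−0.4 × -3.048) = 16.57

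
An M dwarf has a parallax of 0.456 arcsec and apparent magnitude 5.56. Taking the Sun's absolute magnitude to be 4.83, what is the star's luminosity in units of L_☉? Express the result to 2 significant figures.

d = 1/p = 1/0.456″ = 2.193 pc
M = m − 5 log₁₀ d + 5 = 5.56 − 5·0.3410 + 5 = 8.855
M − M_☉ = 8.855 − 4.83 = 4.025
L/L_☉ = 10^(−0.4 × 4.025) = 0.02455

L/L_☉ ≈ 0.025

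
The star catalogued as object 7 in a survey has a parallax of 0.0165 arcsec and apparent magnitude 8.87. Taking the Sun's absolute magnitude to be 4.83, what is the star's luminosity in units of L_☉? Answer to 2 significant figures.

L/L_☉ ≈ 0.89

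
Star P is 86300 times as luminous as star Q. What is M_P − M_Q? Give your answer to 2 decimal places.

Pogson: ΔM = −2.5 log₁₀(ratio) = −2.5 log₁₀(86300) = −2.5 × 4.9360 = -12.340
Star P is brighter, so it has the smaller magnitude: the difference is negative.

M_P − M_Q ≈ -12.34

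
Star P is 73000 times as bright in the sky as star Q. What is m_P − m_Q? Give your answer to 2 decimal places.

m_P − m_Q ≈ -12.16

Pogson: Δm = −2.5 log₁₀(ratio) = −2.5 log₁₀(73000) = −2.5 × 4.8633 = -12.158
Star P is brighter, so it has the smaller magnitude: the difference is negative.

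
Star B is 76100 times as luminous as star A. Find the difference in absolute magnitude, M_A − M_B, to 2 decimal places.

Pogson: ΔM = −2.5 log₁₀(ratio) = −2.5 log₁₀(76100) = −2.5 × 4.8814 = -12.203
Star B is brighter so has the smaller magnitude: M_A − M_B is positive.

M_A − M_B ≈ 12.20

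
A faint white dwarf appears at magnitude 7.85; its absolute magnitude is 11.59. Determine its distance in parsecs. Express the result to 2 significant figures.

d ≈ 1.8 pc

Distance modulus: m − M = 7.85 − (11.59) = -3.740
m − M = 5 log₁₀ d − 5
log₁₀ d = (m − M)/5 + 1 = 0.2520
d = 10^0.2520 = 1.786 pc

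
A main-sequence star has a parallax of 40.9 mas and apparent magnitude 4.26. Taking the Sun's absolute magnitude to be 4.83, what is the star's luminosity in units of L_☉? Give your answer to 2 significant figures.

L/L_☉ ≈ 10

d = 1/p = 1000/40.9 mas = 24.45 pc
M = m − 5 log₁₀ d + 5 = 4.26 − 5·1.3883 + 5 = 2.319
M − M_☉ = 2.319 − 4.83 = -2.511
L/L_☉ = 10^(−0.4 × -2.511) = 10.11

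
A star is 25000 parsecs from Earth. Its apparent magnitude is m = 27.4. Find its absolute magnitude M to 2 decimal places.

M ≈ 10.41

5 log₁₀(d/10 pc) = 5 log₁₀(25000) − 5 = 16.990
M = m − 5 log₁₀(d/10) = 27.4 − 16.990 = 10.410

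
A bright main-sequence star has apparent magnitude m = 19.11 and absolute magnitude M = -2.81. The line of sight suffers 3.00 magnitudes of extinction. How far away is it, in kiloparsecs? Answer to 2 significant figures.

d ≈ 61 kpc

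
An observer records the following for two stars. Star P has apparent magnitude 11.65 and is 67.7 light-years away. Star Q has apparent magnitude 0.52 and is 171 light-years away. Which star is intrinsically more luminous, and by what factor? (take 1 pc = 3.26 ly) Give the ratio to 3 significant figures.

Star Q is more luminous, by a factor of 181000.

Star P: d = 67.7 ly / 3.26 = 20.77 pc
Star P: M = m − 5 log₁₀ d + 5 = 11.65 − 5·1.3174 + 5 = 10.063
Star Q: d = 171 ly / 3.26 = 52.45 pc
Star Q: M = m − 5 log₁₀ d + 5 = 0.52 − 5·1.7198 + 5 = -3.079
ΔM = M_P − M_Q = 10.063 − (-3.079) = 13.142; smaller M is more luminous → Star Q.
L ratio = 10^(0.4 |ΔM|) = 10^5.257 = 180600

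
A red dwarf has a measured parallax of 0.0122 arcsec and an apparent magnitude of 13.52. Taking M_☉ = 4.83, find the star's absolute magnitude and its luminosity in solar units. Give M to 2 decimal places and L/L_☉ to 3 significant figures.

M ≈ 8.95; L/L_☉ ≈ 0.0225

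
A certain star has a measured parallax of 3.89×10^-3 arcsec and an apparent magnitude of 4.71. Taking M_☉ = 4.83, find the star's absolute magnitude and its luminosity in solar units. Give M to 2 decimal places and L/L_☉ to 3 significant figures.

d = 1/p = 1/3.89×10^-3″ = 257.1 pc
M = m − 5 log₁₀ d + 5 = 4.71 − 5·2.4101 + 5 = -2.340
M − M_☉ = -2.340 − 4.83 = -7.170
L/L_☉ = 10^(−0.4 × -7.170) = 738.1

M ≈ -2.34; L/L_☉ ≈ 738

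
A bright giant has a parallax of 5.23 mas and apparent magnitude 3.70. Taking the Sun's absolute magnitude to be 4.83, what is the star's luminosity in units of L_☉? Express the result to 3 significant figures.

d = 1/p = 1000/5.23 mas = 191.2 pc
M = m − 5 log₁₀ d + 5 = 3.70 − 5·2.2815 + 5 = -2.707
M − M_☉ = -2.707 − 4.83 = -7.537
L/L_☉ = 10^(−0.4 × -7.537) = 1035

L/L_☉ ≈ 1040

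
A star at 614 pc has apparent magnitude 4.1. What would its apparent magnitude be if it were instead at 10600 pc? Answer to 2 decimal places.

Flux ∝ 1/d², so Δm = 5 log₁₀(d₂/d₁) = 5 log₁₀(10600/614) = 6.186
m₂ = m₁ + Δm = 4.1 + (6.186) = 10.286

m ≈ 10.29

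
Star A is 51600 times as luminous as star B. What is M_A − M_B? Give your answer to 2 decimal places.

Pogson: ΔM = −2.5 log₁₀(ratio) = −2.5 log₁₀(51600) = −2.5 × 4.7126 = -11.782
Star A is brighter, so it has the smaller magnitude: the difference is negative.

M_A − M_B ≈ -11.78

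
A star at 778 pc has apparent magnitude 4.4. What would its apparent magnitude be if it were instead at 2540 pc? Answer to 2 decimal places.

Flux ∝ 1/d², so Δm = 5 log₁₀(d₂/d₁) = 5 log₁₀(2540/778) = 2.569
m₂ = m₁ + Δm = 4.4 + (2.569) = 6.969

m ≈ 6.97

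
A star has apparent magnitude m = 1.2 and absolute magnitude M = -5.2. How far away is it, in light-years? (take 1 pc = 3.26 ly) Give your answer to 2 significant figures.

d ≈ 620 ly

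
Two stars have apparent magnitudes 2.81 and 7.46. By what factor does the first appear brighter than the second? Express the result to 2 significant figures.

72

Δm = 2.81 − (7.46) = -4.65
Flux ratio = 10^(−0.4 Δm) = 10^(−0.4 × -4.65) = 10^1.860 = 72.44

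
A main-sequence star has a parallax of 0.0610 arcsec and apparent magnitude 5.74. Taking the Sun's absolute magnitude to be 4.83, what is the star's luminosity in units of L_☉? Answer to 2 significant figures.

d = 1/p = 1/0.0610″ = 16.39 pc
M = m − 5 log₁₀ d + 5 = 5.74 − 5·1.2147 + 5 = 4.667
M − M_☉ = 4.667 − 4.83 = -0.163
L/L_☉ = 10^(−0.4 × -0.163) = 1.162

L/L_☉ ≈ 1.2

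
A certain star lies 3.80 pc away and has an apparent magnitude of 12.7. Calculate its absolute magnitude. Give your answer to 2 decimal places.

5 log₁₀(d/10 pc) = 5 log₁₀(3.800) − 5 = -2.101
M = m − 5 log₁₀(d/10) = 12.7 + 2.101 = 14.801

M ≈ 14.80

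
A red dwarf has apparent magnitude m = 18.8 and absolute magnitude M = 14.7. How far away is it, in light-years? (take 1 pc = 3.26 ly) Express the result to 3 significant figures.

d ≈ 215 ly

Distance modulus: m − M = 18.8 − (14.7) = 4.100
m − M = 5 log₁₀ d − 5
log₁₀ d = (m − M)/5 + 1 = 1.8200
d = 10^1.8200 = 66.07 pc
= 215.4 ly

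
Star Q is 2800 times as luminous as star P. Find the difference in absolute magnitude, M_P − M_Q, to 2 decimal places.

Pogson: ΔM = −2.5 log₁₀(ratio) = −2.5 log₁₀(2800) = −2.5 × 3.4472 = -8.618
Star Q is brighter so has the smaller magnitude: M_P − M_Q is positive.

M_P − M_Q ≈ 8.62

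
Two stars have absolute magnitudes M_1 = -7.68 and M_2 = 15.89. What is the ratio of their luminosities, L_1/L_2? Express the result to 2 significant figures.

L_1/L_2 ≈ 2.7×10^9

ΔM = M_1 − M_2 = -23.57
L_1/L_2 = 10^(−0.4 ΔM) = 10^9.428 = 2.679×10^9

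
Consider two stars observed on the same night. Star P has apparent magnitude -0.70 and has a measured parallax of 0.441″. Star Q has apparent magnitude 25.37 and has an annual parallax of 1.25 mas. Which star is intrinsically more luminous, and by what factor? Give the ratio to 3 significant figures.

Star P is more luminous, by a factor of 215000.

Star P: d = 1/p = 1/0.441″ = 2.268 pc
Star P: M = m − 5 log₁₀ d + 5 = -0.70 − 5·0.3556 + 5 = 2.522
Star Q: p = 1.25 mas = 1.25×10^-3″ → d = 1/p = 800.0 pc
Star Q: M = m − 5 log₁₀ d + 5 = 25.37 − 5·2.9031 + 5 = 15.855
ΔM = M_P − M_Q = 2.522 − (15.855) = -13.332; smaller M is more luminous → Star P.
L ratio = 10^(0.4 |ΔM|) = 10^5.333 = 215200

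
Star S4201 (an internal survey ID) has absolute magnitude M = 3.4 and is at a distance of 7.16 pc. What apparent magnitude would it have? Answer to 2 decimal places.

m = M + 5 log₁₀ d − 5 = 3.4 + 5·0.8549 − 5 = 2.675

m ≈ 2.67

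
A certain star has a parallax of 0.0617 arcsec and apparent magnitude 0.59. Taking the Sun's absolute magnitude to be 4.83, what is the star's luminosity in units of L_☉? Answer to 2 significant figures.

d = 1/p = 1/0.0617″ = 16.21 pc
M = m − 5 log₁₀ d + 5 = 0.59 − 5·1.2097 + 5 = -0.459
M − M_☉ = -0.459 − 4.83 = -5.289
L/L_☉ = 10^(−0.4 × -5.289) = 130.4

L/L_☉ ≈ 130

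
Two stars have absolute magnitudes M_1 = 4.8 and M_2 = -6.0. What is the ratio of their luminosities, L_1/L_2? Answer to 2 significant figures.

L_1/L_2 ≈ 4.8×10^-5

ΔM = M_1 − M_2 = 10.8
L_1/L_2 = 10^(−0.4 ΔM) = 10^-4.320 = 4.786×10^-5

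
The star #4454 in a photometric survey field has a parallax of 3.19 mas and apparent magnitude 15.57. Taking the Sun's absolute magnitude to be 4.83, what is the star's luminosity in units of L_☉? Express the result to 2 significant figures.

d = 1/p = 1000/3.19 mas = 313.5 pc
M = m − 5 log₁₀ d + 5 = 15.57 − 5·2.4962 + 5 = 8.089
M − M_☉ = 8.089 − 4.83 = 3.259
L/L_☉ = 10^(−0.4 × 3.259) = 0.04971

L/L_☉ ≈ 0.050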